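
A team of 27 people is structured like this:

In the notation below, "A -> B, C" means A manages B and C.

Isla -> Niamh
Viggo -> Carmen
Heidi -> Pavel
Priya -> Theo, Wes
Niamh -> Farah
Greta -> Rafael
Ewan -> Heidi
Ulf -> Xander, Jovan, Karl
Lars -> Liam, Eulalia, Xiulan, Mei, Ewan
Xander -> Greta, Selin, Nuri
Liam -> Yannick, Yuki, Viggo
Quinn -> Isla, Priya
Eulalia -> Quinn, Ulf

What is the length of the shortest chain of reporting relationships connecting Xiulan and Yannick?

3

Xiulan is 1 level below Lars, and Yannick is 2 levels below Lars (their lowest common manager). The shortest path runs up from Xiulan to Lars and back down to Yannick: 1 + 2 = 3 links.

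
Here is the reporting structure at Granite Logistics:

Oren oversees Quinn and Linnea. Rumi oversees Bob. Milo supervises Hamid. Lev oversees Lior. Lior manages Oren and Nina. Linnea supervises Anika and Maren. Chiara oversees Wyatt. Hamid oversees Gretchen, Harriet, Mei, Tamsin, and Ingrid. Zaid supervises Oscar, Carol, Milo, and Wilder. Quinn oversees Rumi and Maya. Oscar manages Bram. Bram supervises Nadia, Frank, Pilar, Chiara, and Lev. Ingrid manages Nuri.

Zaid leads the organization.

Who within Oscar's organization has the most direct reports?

Direct-report counts within Oscar's organization: Oscar has 1; Bram has 5; Chiara has 1; Lev has 1; Lior has 2; Oren has 2; Linnea has 2; Quinn has 2; Rumi has 1. The largest is 5, held by Bram.

Bram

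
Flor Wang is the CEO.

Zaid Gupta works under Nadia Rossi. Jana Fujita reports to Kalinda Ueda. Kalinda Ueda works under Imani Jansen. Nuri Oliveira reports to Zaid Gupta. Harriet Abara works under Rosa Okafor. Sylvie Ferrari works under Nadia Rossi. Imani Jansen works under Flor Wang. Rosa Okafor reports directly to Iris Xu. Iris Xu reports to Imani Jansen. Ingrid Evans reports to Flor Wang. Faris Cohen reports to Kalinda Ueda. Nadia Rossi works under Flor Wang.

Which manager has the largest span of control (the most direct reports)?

Direct-report counts: Flor Wang has 3; Imani Jansen has 2; Kalinda Ueda has 2; Iris Xu has 1; Rosa Okafor has 1; Nadia Rossi has 2; Zaid Gupta has 1. The largest is 3, held by Flor Wang.

Flor Wang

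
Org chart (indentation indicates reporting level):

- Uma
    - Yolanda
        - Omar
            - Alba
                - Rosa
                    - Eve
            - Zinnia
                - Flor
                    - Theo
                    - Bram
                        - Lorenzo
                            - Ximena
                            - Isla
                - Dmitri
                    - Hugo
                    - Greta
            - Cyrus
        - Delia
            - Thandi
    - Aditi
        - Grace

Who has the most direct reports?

Direct-report counts: Uma has 2; Aditi has 1; Yolanda has 2; Delia has 1; Omar has 3; Zinnia has 2; Dmitri has 2; Flor has 2; Bram has 1; Lorenzo has 2; Alba has 1; Rosa has 1. The largest is 3, held by Omar.

Omar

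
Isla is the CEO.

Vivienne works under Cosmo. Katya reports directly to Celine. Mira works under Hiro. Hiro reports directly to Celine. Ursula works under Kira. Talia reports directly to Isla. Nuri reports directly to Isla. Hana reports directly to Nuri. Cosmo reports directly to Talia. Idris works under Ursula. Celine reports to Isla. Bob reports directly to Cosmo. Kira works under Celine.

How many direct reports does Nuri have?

1

Nuri directly manages Hana. That is 1 direct report.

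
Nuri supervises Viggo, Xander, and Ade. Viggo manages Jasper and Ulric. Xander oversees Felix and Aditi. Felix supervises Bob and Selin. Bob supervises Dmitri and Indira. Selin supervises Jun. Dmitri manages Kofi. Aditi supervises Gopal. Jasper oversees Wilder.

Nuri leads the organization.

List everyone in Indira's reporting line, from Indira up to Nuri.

Indira -> Bob -> Felix -> Xander -> Nuri

Indira reports to Bob. Bob reports to Felix. Felix reports to Xander. Xander reports to Nuri. Nuri is at the top.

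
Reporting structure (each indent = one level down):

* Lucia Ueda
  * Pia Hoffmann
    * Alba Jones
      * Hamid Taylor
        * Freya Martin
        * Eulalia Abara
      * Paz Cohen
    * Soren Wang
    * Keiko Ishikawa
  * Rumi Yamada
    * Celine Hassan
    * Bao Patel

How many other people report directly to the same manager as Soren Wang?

2

Soren Wang reports to Pia Hoffmann. Pia Hoffmann's other direct reports are Alba Jones, Keiko Ishikawa — 2 peers.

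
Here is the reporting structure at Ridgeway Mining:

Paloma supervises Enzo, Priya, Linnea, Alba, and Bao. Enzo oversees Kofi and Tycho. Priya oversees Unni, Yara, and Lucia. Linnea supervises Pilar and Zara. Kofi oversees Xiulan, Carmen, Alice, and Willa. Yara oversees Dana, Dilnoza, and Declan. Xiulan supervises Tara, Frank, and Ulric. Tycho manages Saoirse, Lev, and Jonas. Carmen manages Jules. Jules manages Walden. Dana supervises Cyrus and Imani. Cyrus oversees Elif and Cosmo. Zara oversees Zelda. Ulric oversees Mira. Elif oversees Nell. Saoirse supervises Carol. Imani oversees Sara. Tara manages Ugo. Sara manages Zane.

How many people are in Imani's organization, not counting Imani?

2

Imani directly manages Sara. Under Sara: Zane (1). That's 2 in total.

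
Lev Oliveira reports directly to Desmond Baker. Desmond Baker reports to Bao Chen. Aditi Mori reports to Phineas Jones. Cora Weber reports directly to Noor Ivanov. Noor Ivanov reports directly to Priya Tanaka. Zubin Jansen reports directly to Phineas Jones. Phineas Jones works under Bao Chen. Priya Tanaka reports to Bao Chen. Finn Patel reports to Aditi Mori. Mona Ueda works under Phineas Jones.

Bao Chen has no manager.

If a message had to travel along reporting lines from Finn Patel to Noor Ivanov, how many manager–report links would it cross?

5

Finn Patel is 3 levels below Bao Chen, and Noor Ivanov is 2 levels below Bao Chen (their lowest common manager). The shortest path runs up from Finn Patel to Bao Chen and back down to Noor Ivanov: 3 + 2 = 5 links.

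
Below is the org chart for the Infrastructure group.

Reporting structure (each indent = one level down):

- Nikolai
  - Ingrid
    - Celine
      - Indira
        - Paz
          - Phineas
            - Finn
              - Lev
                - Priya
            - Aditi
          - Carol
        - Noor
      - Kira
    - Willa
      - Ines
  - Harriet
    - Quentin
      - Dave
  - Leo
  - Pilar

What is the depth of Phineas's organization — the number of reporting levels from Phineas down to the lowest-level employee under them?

The longest chain under Phineas runs Phineas → Finn → Lev → Priya, which is 3 levels below Phineas.

3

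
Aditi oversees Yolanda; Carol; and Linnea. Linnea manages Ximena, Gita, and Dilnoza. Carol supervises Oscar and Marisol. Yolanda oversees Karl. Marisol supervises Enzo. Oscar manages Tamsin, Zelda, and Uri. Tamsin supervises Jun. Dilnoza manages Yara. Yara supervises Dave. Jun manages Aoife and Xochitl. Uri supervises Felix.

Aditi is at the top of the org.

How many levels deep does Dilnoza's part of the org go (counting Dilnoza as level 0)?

2

The longest chain under Dilnoza runs Dilnoza → Yara → Dave, which is 2 levels below Dilnoza.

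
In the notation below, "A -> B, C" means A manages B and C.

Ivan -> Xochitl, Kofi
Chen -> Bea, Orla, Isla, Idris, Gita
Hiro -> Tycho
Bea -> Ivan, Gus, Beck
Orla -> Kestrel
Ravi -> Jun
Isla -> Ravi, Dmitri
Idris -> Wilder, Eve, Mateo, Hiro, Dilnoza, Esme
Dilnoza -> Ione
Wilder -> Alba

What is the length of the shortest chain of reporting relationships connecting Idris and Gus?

3

Idris is 1 level below Chen, and Gus is 2 levels below Chen (their lowest common manager). The shortest path runs up from Idris to Chen and back down to Gus: 1 + 2 = 3 links.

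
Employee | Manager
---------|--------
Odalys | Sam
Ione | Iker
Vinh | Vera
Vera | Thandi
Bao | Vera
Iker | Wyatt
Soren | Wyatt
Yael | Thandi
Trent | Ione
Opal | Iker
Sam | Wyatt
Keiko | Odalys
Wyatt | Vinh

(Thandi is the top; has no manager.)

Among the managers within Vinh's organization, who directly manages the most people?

Direct-report counts within Vinh's organization: Vinh has 1; Wyatt has 3; Sam has 1; Odalys has 1; Iker has 2; Ione has 1. The largest is 3, held by Wyatt.

Wyatt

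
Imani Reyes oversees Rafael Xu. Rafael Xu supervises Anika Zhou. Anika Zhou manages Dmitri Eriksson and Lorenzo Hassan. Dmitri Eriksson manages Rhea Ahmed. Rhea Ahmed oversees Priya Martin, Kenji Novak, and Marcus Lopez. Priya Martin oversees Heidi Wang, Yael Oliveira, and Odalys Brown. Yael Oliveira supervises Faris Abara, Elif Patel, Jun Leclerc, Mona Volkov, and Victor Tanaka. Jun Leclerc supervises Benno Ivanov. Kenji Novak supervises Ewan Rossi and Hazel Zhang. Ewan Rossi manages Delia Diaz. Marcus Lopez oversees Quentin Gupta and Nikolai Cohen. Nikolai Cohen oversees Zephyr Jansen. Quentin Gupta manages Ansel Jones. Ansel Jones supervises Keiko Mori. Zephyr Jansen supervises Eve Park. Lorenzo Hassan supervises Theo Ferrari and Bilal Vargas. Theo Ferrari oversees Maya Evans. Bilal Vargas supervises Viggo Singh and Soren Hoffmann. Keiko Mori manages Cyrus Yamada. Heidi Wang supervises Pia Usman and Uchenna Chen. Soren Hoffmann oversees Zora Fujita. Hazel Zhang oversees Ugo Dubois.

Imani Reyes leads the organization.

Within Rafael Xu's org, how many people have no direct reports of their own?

The people in Rafael Xu's organization with no one reporting to them are Zora Fujita, Viggo Singh, Maya Evans, Cyrus Yamada, Eve Park, Ugo Dubois, Delia Diaz, Odalys Brown, Pia Usman, Uchenna Chen, Elif Patel, Victor Tanaka, Faris Abara, Mona Volkov, Benno Ivanov. That is 15.

15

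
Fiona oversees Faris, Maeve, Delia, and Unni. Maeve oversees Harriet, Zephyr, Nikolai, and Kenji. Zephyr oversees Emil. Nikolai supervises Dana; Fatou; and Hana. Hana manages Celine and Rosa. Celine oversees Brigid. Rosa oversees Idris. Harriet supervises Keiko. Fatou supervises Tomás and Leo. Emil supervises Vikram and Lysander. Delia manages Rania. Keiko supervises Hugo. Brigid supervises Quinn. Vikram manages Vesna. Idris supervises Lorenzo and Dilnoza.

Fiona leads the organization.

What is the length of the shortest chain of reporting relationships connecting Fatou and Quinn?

5

Fatou is 1 level below Nikolai, and Quinn is 4 levels below Nikolai (their lowest common manager). The shortest path runs up from Fatou to Nikolai and back down to Quinn: 1 + 4 = 5 links.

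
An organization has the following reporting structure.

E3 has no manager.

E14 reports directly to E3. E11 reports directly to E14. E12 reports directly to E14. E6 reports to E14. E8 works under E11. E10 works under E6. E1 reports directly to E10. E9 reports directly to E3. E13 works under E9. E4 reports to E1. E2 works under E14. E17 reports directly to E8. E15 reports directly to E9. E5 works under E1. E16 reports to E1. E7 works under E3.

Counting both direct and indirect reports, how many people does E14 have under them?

E14 directly manages E11, E12, E6, E2. Under E11: E8, E17 (2). E12 has no reports. Under E6: E10, E1, E16, E5, E4 (5). E2 has no reports. So E14's organization is 4 direct reports plus everyone under them: 3 + 1 + 6 + 1 = 11.

11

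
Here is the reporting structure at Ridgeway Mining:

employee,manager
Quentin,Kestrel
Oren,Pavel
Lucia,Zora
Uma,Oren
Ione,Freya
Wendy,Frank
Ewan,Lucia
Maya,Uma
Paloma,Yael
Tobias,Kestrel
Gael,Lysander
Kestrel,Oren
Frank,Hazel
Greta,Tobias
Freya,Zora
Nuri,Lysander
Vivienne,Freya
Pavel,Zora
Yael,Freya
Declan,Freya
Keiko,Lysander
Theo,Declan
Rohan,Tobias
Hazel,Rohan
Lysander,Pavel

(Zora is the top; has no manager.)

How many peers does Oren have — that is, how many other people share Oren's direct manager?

1

Oren reports to Pavel. Pavel's other direct reports are Lysander — 1 peer.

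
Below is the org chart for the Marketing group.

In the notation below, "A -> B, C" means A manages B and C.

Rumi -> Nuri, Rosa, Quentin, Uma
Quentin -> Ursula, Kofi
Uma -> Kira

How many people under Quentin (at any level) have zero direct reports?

The people in Quentin's organization with no one reporting to them are Kofi, Ursula. That is 2.

2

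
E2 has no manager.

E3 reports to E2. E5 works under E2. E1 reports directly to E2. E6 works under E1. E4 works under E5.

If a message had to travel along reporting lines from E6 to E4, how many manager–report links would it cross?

4

E6 is 2 levels below E2, and E4 is 2 levels below E2 (their lowest common manager). The shortest path runs up from E6 to E2 and back down to E4: 2 + 2 = 4 links.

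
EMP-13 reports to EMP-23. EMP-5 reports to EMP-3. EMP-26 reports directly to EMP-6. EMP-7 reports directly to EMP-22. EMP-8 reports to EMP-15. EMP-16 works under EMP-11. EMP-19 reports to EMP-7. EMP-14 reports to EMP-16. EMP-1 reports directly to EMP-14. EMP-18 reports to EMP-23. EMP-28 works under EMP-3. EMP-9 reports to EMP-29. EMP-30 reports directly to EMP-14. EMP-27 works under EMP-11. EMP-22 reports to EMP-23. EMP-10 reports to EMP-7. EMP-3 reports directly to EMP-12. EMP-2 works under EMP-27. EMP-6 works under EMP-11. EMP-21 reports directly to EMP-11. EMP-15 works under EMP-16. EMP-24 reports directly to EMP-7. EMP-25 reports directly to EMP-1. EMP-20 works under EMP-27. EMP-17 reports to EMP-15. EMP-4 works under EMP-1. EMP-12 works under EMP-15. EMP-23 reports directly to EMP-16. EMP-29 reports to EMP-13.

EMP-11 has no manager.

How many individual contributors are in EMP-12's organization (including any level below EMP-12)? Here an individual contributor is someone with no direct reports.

2

The people in EMP-12's organization with no one reporting to them are EMP-28, EMP-5. That is 2.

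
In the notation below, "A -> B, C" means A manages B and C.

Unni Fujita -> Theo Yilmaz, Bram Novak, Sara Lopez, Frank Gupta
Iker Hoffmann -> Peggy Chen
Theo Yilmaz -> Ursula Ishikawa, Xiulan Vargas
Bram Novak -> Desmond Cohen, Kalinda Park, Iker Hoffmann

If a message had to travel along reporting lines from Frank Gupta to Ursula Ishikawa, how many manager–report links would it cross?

Frank Gupta is 1 level below Unni Fujita, and Ursula Ishikawa is 2 levels below Unni Fujita (their lowest common manager). The shortest path runs up from Frank Gupta to Unni Fujita and back down to Ursula Ishikawa: 1 + 2 = 3 links.

3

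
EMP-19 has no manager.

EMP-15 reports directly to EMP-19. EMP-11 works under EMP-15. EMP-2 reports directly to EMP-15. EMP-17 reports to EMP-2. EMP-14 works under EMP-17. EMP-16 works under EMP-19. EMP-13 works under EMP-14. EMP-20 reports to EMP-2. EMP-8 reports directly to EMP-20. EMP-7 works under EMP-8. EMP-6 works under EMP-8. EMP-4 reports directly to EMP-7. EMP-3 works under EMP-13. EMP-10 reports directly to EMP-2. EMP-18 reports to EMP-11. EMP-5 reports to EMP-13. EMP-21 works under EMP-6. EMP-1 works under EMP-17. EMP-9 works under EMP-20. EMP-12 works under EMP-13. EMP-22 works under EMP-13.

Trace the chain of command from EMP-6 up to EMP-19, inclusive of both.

EMP-6 reports to EMP-8. EMP-8 reports to EMP-20. EMP-20 reports to EMP-2. EMP-2 reports to EMP-15. EMP-15 reports to EMP-19. EMP-19 is at the top.

EMP-6 -> EMP-8 -> EMP-20 -> EMP-2 -> EMP-15 -> EMP-19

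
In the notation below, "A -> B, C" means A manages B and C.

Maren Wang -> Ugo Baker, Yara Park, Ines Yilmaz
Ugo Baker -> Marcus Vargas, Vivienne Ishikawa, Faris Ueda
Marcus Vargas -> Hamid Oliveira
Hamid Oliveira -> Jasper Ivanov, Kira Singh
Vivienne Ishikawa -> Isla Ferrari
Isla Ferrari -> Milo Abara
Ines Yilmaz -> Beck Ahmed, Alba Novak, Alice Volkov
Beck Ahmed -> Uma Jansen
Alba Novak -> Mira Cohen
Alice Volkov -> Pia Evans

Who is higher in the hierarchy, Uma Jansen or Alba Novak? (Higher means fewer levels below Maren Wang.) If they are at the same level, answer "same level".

Uma Jansen is 3 levels below Maren Wang; Alba Novak is 2. Alba Novak is higher.

Alba Novak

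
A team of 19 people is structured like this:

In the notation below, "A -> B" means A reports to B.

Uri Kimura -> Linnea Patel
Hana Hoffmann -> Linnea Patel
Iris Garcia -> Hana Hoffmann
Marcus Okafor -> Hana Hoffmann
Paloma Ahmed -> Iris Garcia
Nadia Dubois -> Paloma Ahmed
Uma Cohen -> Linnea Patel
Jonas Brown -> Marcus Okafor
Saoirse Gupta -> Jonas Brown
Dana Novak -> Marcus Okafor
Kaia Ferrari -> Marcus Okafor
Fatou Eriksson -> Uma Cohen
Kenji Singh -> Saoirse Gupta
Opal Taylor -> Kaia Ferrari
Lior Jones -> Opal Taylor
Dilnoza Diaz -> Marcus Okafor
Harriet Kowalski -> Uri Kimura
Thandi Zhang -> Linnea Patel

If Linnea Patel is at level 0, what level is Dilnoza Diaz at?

3

Chain from Dilnoza Diaz up to Linnea Patel: Dilnoza Diaz → Marcus Okafor → Hana Hoffmann → Linnea Patel. That is 3 steps up, so Dilnoza Diaz is 3 levels below Linnea Patel.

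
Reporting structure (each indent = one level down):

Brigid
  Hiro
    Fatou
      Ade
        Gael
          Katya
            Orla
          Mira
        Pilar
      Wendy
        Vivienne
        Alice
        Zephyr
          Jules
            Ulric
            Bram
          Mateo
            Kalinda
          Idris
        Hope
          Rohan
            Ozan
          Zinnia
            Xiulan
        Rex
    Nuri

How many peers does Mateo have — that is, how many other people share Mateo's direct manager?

Mateo reports to Zephyr. Zephyr's other direct reports are Jules, Idris — 2 peers.

2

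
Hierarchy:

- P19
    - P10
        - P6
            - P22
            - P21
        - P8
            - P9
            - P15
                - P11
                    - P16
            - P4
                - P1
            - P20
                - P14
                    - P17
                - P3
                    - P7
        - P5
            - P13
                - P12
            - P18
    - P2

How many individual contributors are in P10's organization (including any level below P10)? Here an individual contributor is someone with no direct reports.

9

The people in P10's organization with no one reporting to them are P18, P12, P7, P17, P1, P16, P9, P21, P22. That is 9.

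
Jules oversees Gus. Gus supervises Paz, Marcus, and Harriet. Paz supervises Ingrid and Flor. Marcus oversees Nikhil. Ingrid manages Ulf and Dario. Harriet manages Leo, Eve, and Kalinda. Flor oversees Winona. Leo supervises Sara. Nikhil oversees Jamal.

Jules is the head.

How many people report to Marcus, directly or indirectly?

Marcus directly manages Nikhil. Under Nikhil: Jamal (1). That's 2 in total.

2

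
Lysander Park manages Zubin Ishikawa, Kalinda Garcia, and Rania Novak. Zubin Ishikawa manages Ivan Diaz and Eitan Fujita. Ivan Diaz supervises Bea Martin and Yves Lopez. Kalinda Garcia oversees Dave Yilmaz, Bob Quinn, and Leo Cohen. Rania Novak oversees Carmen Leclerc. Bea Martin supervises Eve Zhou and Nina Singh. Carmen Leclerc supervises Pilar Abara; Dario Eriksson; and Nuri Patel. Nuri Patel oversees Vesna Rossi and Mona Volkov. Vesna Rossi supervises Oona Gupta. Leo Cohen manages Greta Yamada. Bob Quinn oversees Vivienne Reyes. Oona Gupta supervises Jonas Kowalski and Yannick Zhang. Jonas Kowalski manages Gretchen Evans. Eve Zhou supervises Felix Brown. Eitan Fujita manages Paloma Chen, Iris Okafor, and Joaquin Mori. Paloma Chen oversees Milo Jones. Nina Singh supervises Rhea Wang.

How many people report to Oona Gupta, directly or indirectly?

3

Oona Gupta directly manages Jonas Kowalski, Yannick Zhang. Under Jonas Kowalski: Gretchen Evans (1). Yannick Zhang has no reports. So Oona Gupta's organization is 2 direct reports plus everyone under them: 2 + 1 = 3.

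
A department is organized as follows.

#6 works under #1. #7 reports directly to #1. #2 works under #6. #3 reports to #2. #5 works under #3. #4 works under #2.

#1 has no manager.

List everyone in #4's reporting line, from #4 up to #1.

#4 -> #2 -> #6 -> #1

#4 reports to #2. #2 reports to #6. #6 reports to #1. #1 is at the top.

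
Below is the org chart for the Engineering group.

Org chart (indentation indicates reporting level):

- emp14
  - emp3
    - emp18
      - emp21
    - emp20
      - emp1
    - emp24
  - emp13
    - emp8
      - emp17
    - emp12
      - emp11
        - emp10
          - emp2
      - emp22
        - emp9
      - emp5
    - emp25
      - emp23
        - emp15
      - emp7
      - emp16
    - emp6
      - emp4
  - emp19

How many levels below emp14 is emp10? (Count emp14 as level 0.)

Chain from emp10 up to emp14: emp10 → emp11 → emp12 → emp13 → emp14. That is 4 steps up, so emp10 is 4 levels below emp14.

4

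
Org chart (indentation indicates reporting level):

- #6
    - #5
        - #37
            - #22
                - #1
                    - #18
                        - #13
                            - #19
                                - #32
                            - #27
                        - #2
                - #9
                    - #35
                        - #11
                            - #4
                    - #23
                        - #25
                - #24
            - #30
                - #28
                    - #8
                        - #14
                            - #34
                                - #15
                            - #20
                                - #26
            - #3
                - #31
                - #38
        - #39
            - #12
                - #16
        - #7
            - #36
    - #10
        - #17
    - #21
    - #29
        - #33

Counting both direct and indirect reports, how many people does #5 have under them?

#5 directly manages #37, #39, #7. Under #37: #3, #38, #31, #30, #28, #8, #14, #20, #26, #34, #15, #22, #24, #9, #23, #25, #35, #11, #4, #1, #18, #2, #13, #27, #19, #32 (26). Under #39: #12, #16 (2). Under #7: #36 (1). So #5's organization is 3 direct reports plus everyone under them: 27 + 3 + 2 = 32.

32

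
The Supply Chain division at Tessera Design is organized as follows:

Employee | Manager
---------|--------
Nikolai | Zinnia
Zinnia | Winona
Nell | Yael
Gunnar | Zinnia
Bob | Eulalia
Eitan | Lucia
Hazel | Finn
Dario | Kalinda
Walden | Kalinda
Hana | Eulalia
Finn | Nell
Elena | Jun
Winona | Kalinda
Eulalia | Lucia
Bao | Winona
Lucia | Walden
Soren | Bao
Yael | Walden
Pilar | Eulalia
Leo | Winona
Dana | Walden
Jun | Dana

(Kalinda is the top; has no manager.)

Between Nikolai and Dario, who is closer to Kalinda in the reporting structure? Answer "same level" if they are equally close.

Nikolai is 3 levels below Kalinda; Dario is 1. Dario is higher.

Dario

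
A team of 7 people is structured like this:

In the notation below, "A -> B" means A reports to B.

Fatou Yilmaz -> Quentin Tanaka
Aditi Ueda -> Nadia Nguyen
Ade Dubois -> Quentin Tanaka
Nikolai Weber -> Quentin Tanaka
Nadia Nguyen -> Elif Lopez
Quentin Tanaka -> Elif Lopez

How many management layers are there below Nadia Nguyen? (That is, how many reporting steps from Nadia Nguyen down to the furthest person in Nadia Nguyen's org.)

The longest chain under Nadia Nguyen runs Nadia Nguyen → Aditi Ueda, which is 1 level below Nadia Nguyen.

1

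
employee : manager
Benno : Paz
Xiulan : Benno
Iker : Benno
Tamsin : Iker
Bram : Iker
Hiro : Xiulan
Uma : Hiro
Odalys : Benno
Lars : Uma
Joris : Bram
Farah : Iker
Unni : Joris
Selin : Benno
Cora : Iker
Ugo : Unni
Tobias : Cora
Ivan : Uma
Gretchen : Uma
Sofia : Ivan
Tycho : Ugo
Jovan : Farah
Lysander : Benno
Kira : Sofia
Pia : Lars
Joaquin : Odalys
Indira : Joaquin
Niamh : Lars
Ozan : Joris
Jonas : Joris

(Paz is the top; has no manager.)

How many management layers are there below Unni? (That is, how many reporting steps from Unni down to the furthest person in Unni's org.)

2

The longest chain under Unni runs Unni → Ugo → Tycho, which is 2 levels below Unni.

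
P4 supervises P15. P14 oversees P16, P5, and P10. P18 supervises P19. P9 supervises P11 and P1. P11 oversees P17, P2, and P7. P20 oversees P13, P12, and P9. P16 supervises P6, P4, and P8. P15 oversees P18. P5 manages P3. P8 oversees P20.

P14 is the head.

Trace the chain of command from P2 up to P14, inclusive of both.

P2 -> P11 -> P9 -> P20 -> P8 -> P16 -> P14

P2 reports to P11. P11 reports to P9. P9 reports to P20. P20 reports to P8. P8 reports to P16. P16 reports to P14. P14 is at the top.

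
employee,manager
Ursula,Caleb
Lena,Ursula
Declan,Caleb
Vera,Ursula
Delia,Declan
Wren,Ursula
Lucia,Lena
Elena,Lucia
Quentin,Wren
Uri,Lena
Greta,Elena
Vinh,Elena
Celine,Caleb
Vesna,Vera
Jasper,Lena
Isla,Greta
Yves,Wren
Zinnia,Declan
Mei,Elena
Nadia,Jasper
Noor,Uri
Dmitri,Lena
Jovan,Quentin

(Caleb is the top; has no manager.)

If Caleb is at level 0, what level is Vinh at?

5

Chain from Vinh up to Caleb: Vinh → Elena → Lucia → Lena → Ursula → Caleb. That is 5 steps up, so Vinh is 5 levels below Caleb.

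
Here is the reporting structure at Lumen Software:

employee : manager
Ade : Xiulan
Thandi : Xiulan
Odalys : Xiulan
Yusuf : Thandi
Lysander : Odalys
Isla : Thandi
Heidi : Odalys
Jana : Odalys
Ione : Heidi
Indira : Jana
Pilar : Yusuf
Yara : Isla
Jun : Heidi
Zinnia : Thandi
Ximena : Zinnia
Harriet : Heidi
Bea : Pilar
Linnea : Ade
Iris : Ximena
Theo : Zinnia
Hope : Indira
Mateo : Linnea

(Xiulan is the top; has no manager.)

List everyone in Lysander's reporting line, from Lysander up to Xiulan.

Lysander reports to Odalys. Odalys reports to Xiulan. Xiulan is at the top.

Lysander -> Odalys -> Xiulan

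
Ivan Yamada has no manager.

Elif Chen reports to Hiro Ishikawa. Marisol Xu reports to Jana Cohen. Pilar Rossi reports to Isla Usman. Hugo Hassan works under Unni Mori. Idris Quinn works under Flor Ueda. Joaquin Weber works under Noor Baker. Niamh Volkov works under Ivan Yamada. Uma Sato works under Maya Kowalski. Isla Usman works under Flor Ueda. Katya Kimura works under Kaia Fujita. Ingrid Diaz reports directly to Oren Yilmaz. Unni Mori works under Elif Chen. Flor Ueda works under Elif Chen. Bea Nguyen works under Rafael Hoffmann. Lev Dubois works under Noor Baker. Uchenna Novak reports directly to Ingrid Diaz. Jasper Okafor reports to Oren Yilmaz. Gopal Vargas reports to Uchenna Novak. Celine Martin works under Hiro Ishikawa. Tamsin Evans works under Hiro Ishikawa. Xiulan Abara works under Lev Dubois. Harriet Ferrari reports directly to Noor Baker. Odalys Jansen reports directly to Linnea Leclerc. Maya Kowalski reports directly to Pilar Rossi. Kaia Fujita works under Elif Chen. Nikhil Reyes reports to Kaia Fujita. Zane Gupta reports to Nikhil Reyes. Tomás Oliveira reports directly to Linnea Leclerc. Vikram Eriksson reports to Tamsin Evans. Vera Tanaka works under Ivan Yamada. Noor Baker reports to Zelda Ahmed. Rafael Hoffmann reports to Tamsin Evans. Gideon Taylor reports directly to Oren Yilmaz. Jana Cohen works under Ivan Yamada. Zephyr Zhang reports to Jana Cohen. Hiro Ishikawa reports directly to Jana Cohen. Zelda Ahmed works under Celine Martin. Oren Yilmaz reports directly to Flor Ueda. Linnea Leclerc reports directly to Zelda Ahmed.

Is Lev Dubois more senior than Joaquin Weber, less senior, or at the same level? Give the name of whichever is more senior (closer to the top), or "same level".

same level

Both Lev Dubois and Joaquin Weber are 6 levels below Ivan Yamada.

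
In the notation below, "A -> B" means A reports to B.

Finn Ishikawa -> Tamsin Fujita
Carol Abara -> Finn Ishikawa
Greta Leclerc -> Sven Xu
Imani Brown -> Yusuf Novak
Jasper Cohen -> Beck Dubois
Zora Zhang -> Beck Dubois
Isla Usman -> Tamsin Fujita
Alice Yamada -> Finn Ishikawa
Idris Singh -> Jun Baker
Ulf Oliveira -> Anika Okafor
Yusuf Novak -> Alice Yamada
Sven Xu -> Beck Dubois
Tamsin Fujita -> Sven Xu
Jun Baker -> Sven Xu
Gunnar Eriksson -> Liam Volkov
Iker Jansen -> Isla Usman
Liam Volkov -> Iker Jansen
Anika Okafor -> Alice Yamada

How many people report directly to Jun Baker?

Jun Baker directly manages Idris Singh. That is 1 direct report.

1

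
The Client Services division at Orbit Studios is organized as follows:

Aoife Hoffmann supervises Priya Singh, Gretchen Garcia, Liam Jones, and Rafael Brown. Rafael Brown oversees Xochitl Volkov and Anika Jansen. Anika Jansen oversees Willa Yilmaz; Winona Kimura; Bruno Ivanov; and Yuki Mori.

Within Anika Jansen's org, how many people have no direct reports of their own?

The people in Anika Jansen's organization with no one reporting to them are Yuki Mori, Bruno Ivanov, Winona Kimura, Willa Yilmaz. That is 4.

4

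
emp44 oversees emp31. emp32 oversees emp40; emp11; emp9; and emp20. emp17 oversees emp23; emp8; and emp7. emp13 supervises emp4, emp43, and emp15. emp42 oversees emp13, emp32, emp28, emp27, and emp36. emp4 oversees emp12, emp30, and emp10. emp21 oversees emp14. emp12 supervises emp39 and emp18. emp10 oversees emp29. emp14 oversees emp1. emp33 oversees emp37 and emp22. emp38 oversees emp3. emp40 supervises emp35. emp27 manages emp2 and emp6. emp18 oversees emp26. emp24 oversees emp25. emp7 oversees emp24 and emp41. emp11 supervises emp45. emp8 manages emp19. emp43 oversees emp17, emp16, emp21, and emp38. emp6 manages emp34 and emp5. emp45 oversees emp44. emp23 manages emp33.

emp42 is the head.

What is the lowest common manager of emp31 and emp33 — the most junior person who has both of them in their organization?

emp31's chain of managers is emp44, emp45, emp11, emp32, emp42. emp33's chain of managers is emp23, emp17, emp43, emp13, emp42. The first manager that appears in both chains is emp42.

emp42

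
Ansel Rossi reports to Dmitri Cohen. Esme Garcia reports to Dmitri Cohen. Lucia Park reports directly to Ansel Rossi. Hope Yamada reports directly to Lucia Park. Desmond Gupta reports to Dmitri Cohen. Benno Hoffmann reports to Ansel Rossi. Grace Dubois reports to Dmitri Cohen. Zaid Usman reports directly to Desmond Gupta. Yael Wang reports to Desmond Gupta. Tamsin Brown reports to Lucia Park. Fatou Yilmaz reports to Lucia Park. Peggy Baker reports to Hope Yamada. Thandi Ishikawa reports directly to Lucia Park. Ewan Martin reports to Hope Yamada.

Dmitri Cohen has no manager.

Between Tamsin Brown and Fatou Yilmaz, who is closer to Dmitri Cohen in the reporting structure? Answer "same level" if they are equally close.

Both Tamsin Brown and Fatou Yilmaz are 3 levels below Dmitri Cohen.

same level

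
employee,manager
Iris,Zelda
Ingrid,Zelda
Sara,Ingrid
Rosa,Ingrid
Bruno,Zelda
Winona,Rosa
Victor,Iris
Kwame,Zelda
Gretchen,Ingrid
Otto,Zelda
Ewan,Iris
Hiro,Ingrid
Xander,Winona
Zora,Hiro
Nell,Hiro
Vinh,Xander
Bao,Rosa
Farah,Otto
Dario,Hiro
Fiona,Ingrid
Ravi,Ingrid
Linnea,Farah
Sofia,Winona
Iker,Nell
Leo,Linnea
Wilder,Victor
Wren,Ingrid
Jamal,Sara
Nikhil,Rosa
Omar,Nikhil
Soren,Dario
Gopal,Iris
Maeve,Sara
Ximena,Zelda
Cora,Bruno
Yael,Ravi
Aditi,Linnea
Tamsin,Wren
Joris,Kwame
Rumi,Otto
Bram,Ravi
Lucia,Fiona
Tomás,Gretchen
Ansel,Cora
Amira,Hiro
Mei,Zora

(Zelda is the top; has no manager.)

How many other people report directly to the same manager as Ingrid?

Ingrid reports to Zelda. Zelda's other direct reports are Iris, Bruno, Kwame, Otto, Ximena — 5 peers.

5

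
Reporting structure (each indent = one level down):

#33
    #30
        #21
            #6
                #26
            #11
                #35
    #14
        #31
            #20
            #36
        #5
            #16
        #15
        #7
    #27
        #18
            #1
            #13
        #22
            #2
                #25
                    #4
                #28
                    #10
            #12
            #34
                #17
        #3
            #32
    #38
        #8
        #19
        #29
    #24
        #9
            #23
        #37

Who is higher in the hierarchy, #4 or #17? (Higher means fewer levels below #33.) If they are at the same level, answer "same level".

#17

#4 is 5 levels below #33; #17 is 4. #17 is higher.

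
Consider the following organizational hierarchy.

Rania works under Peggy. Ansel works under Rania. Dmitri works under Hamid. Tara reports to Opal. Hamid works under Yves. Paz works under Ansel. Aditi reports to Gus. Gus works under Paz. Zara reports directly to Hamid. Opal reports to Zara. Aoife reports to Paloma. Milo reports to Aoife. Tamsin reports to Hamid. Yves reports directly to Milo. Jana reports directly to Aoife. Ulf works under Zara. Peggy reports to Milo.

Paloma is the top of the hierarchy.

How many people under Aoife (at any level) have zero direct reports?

The people in Aoife's organization with no one reporting to them are Jana, Aditi, Tamsin, Tara, Ulf, Dmitri. That is 6.

6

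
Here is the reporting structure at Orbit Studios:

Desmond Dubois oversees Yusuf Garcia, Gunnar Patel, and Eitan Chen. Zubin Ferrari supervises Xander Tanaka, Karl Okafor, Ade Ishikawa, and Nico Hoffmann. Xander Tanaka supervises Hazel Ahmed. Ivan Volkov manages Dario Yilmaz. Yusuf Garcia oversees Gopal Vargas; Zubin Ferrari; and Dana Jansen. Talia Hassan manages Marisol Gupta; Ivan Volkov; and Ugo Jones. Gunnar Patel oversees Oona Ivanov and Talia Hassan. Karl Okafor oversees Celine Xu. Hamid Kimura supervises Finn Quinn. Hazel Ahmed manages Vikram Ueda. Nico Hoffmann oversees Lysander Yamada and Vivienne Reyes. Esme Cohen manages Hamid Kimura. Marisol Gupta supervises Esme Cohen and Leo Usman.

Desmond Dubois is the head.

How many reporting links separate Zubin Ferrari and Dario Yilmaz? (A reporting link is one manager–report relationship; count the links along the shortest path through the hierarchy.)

6

Zubin Ferrari is 2 levels below Desmond Dubois, and Dario Yilmaz is 4 levels below Desmond Dubois (their lowest common manager). The shortest path runs up from Zubin Ferrari to Desmond Dubois and back down to Dario Yilmaz: 2 + 4 = 6 links.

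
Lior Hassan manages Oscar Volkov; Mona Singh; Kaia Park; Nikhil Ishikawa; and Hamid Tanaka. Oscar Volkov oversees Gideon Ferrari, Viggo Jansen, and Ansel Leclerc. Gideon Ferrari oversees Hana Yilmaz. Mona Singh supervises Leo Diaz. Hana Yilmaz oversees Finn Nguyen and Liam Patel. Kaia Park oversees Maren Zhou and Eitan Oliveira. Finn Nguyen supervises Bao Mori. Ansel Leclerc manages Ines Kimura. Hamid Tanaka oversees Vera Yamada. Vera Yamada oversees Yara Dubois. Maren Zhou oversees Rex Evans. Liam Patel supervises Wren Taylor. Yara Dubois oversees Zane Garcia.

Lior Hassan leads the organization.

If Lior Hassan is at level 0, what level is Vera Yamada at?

2

Chain from Vera Yamada up to Lior Hassan: Vera Yamada → Hamid Tanaka → Lior Hassan. That is 2 steps up, so Vera Yamada is 2 levels below Lior Hassan.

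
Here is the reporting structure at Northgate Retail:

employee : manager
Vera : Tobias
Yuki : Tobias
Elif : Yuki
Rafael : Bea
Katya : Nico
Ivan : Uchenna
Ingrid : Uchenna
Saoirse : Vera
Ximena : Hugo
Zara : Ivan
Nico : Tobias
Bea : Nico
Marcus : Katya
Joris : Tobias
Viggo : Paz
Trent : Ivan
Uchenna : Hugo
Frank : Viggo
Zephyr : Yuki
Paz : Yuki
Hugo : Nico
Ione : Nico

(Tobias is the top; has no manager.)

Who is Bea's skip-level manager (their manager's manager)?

Tobias

Bea reports to Nico, and Nico reports to Tobias. So Bea's skip-level manager is Tobias.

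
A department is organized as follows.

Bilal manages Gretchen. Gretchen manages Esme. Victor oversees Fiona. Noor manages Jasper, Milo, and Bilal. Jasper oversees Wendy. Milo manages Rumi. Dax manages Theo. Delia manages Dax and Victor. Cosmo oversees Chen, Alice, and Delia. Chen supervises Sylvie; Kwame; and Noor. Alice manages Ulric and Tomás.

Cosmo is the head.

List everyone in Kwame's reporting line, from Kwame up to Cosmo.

Kwame reports to Chen. Chen reports to Cosmo. Cosmo is at the top.

Kwame -> Chen -> Cosmo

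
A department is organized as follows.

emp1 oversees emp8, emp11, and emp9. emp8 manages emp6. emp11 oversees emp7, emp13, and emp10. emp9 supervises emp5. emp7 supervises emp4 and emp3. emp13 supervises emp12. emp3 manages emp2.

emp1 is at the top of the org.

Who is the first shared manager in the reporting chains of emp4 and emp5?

emp4's chain of managers is emp7, emp11, emp1. emp5's chain of managers is emp9, emp1. The first manager that appears in both chains is emp1.

emp1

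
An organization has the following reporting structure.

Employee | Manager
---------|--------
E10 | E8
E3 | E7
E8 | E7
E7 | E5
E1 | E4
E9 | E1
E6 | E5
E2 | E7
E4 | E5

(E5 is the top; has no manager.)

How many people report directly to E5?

E5 directly manages E7, E4, E6. That is 3 direct reports.

3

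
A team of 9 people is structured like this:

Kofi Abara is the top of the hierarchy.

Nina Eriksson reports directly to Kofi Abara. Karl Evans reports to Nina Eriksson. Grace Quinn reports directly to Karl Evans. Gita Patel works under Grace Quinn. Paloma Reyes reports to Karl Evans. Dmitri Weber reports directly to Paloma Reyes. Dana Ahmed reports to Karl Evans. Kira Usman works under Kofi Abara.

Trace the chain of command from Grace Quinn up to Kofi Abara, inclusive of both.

Grace Quinn reports to Karl Evans. Karl Evans reports to Nina Eriksson. Nina Eriksson reports to Kofi Abara. Kofi Abara is at the top.

Grace Quinn -> Karl Evans -> Nina Eriksson -> Kofi Abara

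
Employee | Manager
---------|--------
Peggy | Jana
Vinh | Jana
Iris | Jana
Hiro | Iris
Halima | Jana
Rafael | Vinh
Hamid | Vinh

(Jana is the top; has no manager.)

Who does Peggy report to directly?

Peggy reports directly to Jana.

Jana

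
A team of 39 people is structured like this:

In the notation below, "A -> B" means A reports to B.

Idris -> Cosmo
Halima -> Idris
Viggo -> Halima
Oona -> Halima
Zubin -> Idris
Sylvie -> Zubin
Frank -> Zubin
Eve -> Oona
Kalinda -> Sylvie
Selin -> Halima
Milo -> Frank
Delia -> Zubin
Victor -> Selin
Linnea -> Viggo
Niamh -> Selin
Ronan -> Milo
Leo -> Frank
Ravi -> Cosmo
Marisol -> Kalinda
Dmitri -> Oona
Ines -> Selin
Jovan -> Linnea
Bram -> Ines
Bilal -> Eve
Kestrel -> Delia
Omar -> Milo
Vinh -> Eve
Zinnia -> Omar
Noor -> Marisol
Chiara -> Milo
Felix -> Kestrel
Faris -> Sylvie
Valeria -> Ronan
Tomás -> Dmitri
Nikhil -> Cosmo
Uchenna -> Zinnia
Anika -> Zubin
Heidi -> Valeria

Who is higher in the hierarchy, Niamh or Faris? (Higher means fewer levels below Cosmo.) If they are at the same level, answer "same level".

same level

Both Niamh and Faris are 4 levels below Cosmo.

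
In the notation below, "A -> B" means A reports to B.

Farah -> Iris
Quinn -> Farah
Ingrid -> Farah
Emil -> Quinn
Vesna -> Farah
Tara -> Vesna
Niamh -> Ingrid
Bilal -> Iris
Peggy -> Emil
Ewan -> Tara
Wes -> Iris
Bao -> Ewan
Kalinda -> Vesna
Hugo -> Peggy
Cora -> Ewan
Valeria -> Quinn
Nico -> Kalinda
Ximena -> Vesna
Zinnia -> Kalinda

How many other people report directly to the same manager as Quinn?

Quinn reports to Farah. Farah's other direct reports are Ingrid, Vesna — 2 peers.

2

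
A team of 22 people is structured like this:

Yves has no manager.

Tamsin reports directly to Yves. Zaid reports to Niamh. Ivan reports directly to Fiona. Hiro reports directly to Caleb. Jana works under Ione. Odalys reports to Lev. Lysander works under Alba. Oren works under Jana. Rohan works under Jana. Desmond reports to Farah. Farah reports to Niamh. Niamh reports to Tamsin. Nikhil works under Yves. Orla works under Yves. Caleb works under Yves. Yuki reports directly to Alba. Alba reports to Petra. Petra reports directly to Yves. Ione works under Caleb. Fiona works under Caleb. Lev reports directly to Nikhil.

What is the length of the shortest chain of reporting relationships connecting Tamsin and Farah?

Farah is in Tamsin's organization: the chain from Farah up to Tamsin is Farah → Niamh → Tamsin, which is 2 links.

2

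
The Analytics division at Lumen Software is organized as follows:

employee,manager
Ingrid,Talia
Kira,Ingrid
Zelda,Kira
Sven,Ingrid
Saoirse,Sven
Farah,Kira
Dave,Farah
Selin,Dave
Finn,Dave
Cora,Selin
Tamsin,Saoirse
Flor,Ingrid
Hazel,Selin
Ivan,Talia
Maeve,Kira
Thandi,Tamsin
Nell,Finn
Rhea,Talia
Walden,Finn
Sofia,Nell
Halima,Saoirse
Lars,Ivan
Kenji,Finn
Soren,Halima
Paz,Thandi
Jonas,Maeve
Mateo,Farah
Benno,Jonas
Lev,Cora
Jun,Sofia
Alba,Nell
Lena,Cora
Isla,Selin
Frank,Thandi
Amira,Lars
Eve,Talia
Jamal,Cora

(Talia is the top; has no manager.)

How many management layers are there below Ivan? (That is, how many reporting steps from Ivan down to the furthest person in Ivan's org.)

The longest chain under Ivan runs Ivan → Lars → Amira, which is 2 levels below Ivan.

2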